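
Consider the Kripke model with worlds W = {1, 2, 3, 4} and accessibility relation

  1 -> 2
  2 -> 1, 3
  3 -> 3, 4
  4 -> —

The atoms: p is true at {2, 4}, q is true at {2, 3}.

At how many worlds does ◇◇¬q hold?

1: successors {2}; ◇¬q there: 2:T. ✓
2: successors {1, 3}; ◇¬q there: 1:F, 3:T. ✓
3: successors {3, 4}; ◇¬q there: 3:T, 4:F. ✓
4: no successors, so ◇◇¬q fails. ✗
Satisfying worlds: {1, 2, 3}.

3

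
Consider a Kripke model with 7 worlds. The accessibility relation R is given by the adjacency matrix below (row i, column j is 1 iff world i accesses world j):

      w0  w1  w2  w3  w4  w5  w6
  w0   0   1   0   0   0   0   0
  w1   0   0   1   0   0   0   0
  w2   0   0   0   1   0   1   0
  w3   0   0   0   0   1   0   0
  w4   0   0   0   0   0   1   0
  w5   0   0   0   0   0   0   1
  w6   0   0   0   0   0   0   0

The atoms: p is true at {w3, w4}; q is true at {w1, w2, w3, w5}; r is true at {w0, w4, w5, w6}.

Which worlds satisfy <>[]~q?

{w2, w4, w5}

w0: successors {w1}; []~q there: w1:F. ✗
w1: successors {w2}; []~q there: w2:F. ✗
w2: successors {w3, w5}; []~q there: w3:T, w5:T. ✓
w3: successors {w4}; []~q there: w4:F. ✗
w4: successors {w5}; []~q there: w5:T. ✓
w5: successors {w6}; []~q there: w6:T. ✓
w6: no successors, so <>[]~q fails. ✗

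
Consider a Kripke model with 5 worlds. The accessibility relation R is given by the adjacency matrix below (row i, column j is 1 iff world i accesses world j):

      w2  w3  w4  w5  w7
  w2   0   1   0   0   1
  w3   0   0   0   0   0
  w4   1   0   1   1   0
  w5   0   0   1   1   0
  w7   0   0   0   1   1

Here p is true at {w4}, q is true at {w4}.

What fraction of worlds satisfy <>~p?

4/5

w2: successors {w3, w7}; ~p there: w3:T, w7:T. ✓
w3: no successors, so <>~p fails. ✗
w4: successors {w2, w4, w5}; ~p there: w2:T, w4:F, w5:T. ✓
w5: successors {w4, w5}; ~p there: w4:F, w5:T. ✓
w7: successors {w5, w7}; ~p there: w5:T, w7:T. ✓
That's 4 of 5 worlds, so 4/5.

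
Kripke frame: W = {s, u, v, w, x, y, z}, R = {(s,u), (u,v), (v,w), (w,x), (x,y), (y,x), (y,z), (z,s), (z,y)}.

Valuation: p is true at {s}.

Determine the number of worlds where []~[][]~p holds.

1

s: successors {u}; ~[][]~p there: u:F. ✗
u: successors {v}; ~[][]~p there: v:F. ✗
v: successors {w}; ~[][]~p there: w:F. ✗
w: successors {x}; ~[][]~p there: x:F. ✗
x: successors {y}; ~[][]~p there: y:T. ✓
y: successors {x, z}; ~[][]~p there: x:F, z:F. ✗
z: successors {s, y}; ~[][]~p there: s:F, y:T. ✗
Satisfying worlds: {x}.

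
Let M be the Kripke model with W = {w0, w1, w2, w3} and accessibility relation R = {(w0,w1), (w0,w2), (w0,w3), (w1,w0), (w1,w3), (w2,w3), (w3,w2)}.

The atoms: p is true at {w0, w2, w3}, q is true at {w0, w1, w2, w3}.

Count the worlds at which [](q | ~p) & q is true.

4

w0: [](q | ~p) is T, q is T. ✓
w1: [](q | ~p) is T, q is T. ✓
w2: [](q | ~p) is T, q is T. ✓
w3: [](q | ~p) is T, q is T. ✓
Satisfying worlds: {w0, w1, w2, w3}.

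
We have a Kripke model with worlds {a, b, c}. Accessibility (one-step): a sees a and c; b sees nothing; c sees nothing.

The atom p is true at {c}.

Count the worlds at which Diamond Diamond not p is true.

a: successors {a, c}; Diamond not p there: a:T, c:F. ✓
b: no successors, so Diamond Diamond not p fails. ✗
c: no successors, so Diamond Diamond not p fails. ✗
Satisfying worlds: {a}.

1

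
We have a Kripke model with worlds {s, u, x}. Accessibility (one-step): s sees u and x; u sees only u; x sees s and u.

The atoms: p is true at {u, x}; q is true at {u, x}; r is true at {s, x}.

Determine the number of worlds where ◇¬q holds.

1

s: successors {u, x}; ¬q there: u:F, x:F. ✗
u: successors {u}; ¬q there: u:F. ✗
x: successors {s, u}; ¬q there: s:T, u:F. ✓
Satisfying worlds: {x}.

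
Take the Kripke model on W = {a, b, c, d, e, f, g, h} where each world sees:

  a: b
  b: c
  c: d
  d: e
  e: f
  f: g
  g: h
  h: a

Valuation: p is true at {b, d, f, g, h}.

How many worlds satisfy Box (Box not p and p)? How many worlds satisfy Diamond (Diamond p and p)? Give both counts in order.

For Box (Box not p and p):
a: successors {b}; Box not p and p there: b:T. ✓
b: successors {c}; Box not p and p there: c:F. ✗
c: successors {d}; Box not p and p there: d:T. ✓
d: successors {e}; Box not p and p there: e:F. ✗
e: successors {f}; Box not p and p there: f:F. ✗
f: successors {g}; Box not p and p there: g:F. ✗
g: successors {h}; Box not p and p there: h:T. ✓
h: successors {a}; Box not p and p there: a:F. ✗
— 3 worlds.
For Diamond (Diamond p and p):
a: successors {b}; Diamond p and p there: b:F. ✗
b: successors {c}; Diamond p and p there: c:F. ✗
c: successors {d}; Diamond p and p there: d:F. ✗
d: successors {e}; Diamond p and p there: e:F. ✗
e: successors {f}; Diamond p and p there: f:T. ✓
f: successors {g}; Diamond p and p there: g:T. ✓
g: successors {h}; Diamond p and p there: h:F. ✗
h: successors {a}; Diamond p and p there: a:F. ✗
— 2 worlds.

3 and 2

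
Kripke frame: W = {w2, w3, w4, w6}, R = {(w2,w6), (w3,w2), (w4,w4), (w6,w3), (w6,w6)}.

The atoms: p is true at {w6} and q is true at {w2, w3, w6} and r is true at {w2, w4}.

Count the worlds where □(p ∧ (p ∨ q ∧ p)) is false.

3

w2: successors {w6}; p ∧ (p ∨ q ∧ p) there: w6:T. ✓
w3: successors {w2}; p ∧ (p ∨ q ∧ p) there: w2:F. ✗
w4: successors {w4}; p ∧ (p ∨ q ∧ p) there: w4:F. ✗
w6: successors {w3, w6}; p ∧ (p ∨ q ∧ p) there: w3:F, w6:T. ✗
Satisfying worlds: {w2}.
So □(p ∧ (p ∨ q ∧ p)) fails at the other 3 worlds.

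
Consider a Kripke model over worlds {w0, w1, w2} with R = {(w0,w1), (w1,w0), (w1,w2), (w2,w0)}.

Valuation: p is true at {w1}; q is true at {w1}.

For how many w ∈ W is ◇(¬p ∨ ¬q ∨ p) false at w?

w0: successors {w1}; ¬p ∨ ¬q ∨ p there: w1:T. ✓
w1: successors {w0, w2}; ¬p ∨ ¬q ∨ p there: w0:T, w2:T. ✓
w2: successors {w0}; ¬p ∨ ¬q ∨ p there: w0:T. ✓
Satisfying worlds: {w0, w1, w2}.
So ◇(¬p ∨ ¬q ∨ p) fails at the other 0 worlds.

0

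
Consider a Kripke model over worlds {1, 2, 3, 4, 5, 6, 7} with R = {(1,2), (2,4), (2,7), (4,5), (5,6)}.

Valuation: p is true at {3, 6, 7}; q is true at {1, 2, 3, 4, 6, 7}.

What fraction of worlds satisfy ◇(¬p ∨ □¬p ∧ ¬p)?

1: successors {2}; ¬p ∨ □¬p ∧ ¬p there: 2:T. ✓
2: successors {4, 7}; ¬p ∨ □¬p ∧ ¬p there: 4:T, 7:F. ✓
3: no successors, so ◇(¬p ∨ □¬p ∧ ¬p) fails. ✗
4: successors {5}; ¬p ∨ □¬p ∧ ¬p there: 5:T. ✓
5: successors {6}; ¬p ∨ □¬p ∧ ¬p there: 6:F. ✗
6: no successors, so ◇(¬p ∨ □¬p ∧ ¬p) fails. ✗
7: no successors, so ◇(¬p ∨ □¬p ∧ ¬p) fails. ✗
That's 3 of 7 worlds, so 3/7.

3/7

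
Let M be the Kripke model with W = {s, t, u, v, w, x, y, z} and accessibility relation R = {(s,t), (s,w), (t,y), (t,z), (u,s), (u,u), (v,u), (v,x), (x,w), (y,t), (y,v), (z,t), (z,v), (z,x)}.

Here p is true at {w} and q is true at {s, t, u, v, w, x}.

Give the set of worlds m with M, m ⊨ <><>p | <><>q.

{t, u, v, y, z}

s: <><>p is F, <><>q is F. ✗
t: <><>p is F, <><>q is T. ✓
u: <><>p is T, <><>q is T. ✓
v: <><>p is T, <><>q is T. ✓
w: <><>p is F, <><>q is F. ✗
x: <><>p is F, <><>q is F. ✗
y: <><>p is F, <><>q is T. ✓
z: <><>p is T, <><>q is T. ✓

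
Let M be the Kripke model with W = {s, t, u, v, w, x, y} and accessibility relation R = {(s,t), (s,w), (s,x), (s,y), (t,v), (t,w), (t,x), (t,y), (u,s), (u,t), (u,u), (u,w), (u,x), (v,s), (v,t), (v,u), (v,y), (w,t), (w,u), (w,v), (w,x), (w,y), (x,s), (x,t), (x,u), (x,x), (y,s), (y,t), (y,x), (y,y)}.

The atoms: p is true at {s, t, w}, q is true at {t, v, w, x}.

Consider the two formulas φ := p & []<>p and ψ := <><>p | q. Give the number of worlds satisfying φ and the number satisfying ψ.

3 and 7

For p & []<>p:
s: p is T, []<>p is T. ✓
t: p is T, []<>p is T. ✓
u: p is F, []<>p is T. ✗
v: p is F, []<>p is T. ✗
w: p is T, []<>p is T. ✓
x: p is F, []<>p is T. ✗
y: p is F, []<>p is T. ✗
— 3 worlds.
For <><>p | q:
s: <><>p is T, q is F. ✓
t: <><>p is T, q is T. ✓
u: <><>p is T, q is F. ✓
v: <><>p is T, q is T. ✓
w: <><>p is T, q is T. ✓
x: <><>p is T, q is T. ✓
y: <><>p is T, q is F. ✓
— 7 worlds.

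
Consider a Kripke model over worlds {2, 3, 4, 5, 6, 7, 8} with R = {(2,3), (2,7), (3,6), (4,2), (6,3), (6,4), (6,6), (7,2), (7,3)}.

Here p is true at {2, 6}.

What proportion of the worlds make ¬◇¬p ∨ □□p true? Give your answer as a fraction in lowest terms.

4/7

2: ¬◇¬p is F, □□p is F. ✗
3: ¬◇¬p is T, □□p is F. ✓
4: ¬◇¬p is T, □□p is F. ✓
5: ¬◇¬p is T, □□p is T. ✓
6: ¬◇¬p is F, □□p is F. ✗
7: ¬◇¬p is F, □□p is F. ✗
8: ¬◇¬p is T, □□p is T. ✓
That's 4 of 7 worlds, so 4/7.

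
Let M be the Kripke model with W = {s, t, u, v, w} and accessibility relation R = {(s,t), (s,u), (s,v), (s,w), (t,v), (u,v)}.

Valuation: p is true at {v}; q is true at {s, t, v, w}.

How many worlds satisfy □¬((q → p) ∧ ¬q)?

4

s: successors {t, u, v, w}; ¬((q → p) ∧ ¬q) there: t:T, u:F, v:T, w:T. ✗
t: successors {v}; ¬((q → p) ∧ ¬q) there: v:T. ✓
u: successors {v}; ¬((q → p) ∧ ¬q) there: v:T. ✓
v: no successors, so □¬((q → p) ∧ ¬q) holds vacuously. ✓
w: no successors, so □¬((q → p) ∧ ¬q) holds vacuously. ✓
Satisfying worlds: {t, u, v, w}.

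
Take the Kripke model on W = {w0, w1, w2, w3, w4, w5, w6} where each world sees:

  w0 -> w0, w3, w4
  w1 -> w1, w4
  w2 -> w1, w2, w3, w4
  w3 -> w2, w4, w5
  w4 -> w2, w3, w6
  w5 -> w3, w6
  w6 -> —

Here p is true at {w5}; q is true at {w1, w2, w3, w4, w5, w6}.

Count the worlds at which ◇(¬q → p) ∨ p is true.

6

w0: ◇(¬q → p) is T, p is F. ✓
w1: ◇(¬q → p) is T, p is F. ✓
w2: ◇(¬q → p) is T, p is F. ✓
w3: ◇(¬q → p) is T, p is F. ✓
w4: ◇(¬q → p) is T, p is F. ✓
w5: ◇(¬q → p) is T, p is T. ✓
w6: ◇(¬q → p) is F, p is F. ✗
Satisfying worlds: {w0, w1, w2, w3, w4, w5}.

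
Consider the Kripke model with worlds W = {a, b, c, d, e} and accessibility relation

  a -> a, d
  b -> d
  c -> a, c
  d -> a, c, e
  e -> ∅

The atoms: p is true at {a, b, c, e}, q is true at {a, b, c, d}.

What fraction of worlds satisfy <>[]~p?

1/5

a: successors {a, d}; []~p there: a:F, d:F. ✗
b: successors {d}; []~p there: d:F. ✗
c: successors {a, c}; []~p there: a:F, c:F. ✗
d: successors {a, c, e}; []~p there: a:F, c:F, e:T. ✓
e: no successors, so <>[]~p fails. ✗
That's 1 of 5 worlds, so 1/5.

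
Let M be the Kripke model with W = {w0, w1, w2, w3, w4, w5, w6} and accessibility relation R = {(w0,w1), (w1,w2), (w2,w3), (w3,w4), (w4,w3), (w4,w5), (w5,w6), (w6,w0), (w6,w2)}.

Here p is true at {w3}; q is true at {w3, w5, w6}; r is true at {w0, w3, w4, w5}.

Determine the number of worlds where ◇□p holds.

2

w0: successors {w1}; □p there: w1:F. ✗
w1: successors {w2}; □p there: w2:T. ✓
w2: successors {w3}; □p there: w3:F. ✗
w3: successors {w4}; □p there: w4:F. ✗
w4: successors {w3, w5}; □p there: w3:F, w5:F. ✗
w5: successors {w6}; □p there: w6:F. ✗
w6: successors {w0, w2}; □p there: w0:F, w2:T. ✓
Satisfying worlds: {w1, w6}.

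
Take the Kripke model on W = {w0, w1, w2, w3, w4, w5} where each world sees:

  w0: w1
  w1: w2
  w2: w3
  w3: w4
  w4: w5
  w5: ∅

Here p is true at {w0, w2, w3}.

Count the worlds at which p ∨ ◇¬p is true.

4

w0: p is T, ◇¬p is T. ✓
w1: p is F, ◇¬p is F. ✗
w2: p is T, ◇¬p is F. ✓
w3: p is T, ◇¬p is T. ✓
w4: p is F, ◇¬p is T. ✓
w5: p is F, ◇¬p is F. ✗
Satisfying worlds: {w0, w2, w3, w4}.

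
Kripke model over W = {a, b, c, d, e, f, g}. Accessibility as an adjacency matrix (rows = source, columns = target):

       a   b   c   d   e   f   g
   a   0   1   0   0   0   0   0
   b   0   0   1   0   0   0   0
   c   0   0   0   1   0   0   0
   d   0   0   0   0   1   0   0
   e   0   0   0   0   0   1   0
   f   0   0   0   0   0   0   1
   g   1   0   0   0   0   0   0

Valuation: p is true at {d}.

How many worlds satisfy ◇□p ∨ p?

2

a: ◇□p is F, p is F. ✗
b: ◇□p is T, p is F. ✓
c: ◇□p is F, p is F. ✗
d: ◇□p is F, p is T. ✓
e: ◇□p is F, p is F. ✗
f: ◇□p is F, p is F. ✗
g: ◇□p is F, p is F. ✗
Satisfying worlds: {b, d}.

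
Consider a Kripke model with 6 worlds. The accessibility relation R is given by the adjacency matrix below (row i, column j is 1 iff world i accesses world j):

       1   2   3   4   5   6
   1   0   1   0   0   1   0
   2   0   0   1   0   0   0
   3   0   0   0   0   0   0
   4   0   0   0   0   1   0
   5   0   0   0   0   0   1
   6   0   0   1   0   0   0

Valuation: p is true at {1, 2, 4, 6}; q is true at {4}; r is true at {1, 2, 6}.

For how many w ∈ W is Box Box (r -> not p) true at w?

4

1: successors {2, 5}; Box (r -> not p) there: 2:T, 5:F. ✗
2: successors {3}; Box (r -> not p) there: 3:T. ✓
3: no successors, so Box Box (r -> not p) holds vacuously. ✓
4: successors {5}; Box (r -> not p) there: 5:F. ✗
5: successors {6}; Box (r -> not p) there: 6:T. ✓
6: successors {3}; Box (r -> not p) there: 3:T. ✓
Satisfying worlds: {2, 3, 5, 6}.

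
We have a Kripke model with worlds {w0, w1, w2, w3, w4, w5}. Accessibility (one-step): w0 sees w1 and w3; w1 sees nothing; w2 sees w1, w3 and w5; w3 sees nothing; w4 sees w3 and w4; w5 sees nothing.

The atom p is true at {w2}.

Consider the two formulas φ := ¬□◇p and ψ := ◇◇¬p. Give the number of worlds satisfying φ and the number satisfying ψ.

For ¬□◇p:
w0: □◇p is F. ✓
w1: □◇p is T. ✗
w2: □◇p is F. ✓
w3: □◇p is T. ✗
w4: □◇p is F. ✓
w5: □◇p is T. ✗
— 3 worlds.
For ◇◇¬p:
w0: successors {w1, w3}; ◇¬p there: w1:F, w3:F. ✗
w1: no successors, so ◇◇¬p fails. ✗
w2: successors {w1, w3, w5}; ◇¬p there: w1:F, w3:F, w5:F. ✗
w3: no successors, so ◇◇¬p fails. ✗
w4: successors {w3, w4}; ◇¬p there: w3:F, w4:T. ✓
w5: no successors, so ◇◇¬p fails. ✗
— 1 world.

3 and 1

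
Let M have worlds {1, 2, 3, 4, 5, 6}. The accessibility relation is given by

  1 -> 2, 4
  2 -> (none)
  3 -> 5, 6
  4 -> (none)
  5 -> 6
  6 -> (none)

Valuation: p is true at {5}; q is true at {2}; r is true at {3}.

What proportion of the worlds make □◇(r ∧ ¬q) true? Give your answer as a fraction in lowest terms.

1/2

1: successors {2, 4}; ◇(r ∧ ¬q) there: 2:F, 4:F. ✗
2: no successors, so □◇(r ∧ ¬q) holds vacuously. ✓
3: successors {5, 6}; ◇(r ∧ ¬q) there: 5:F, 6:F. ✗
4: no successors, so □◇(r ∧ ¬q) holds vacuously. ✓
5: successors {6}; ◇(r ∧ ¬q) there: 6:F. ✗
6: no successors, so □◇(r ∧ ¬q) holds vacuously. ✓
That's 3 of 6 worlds, so 3/6 = 1/2.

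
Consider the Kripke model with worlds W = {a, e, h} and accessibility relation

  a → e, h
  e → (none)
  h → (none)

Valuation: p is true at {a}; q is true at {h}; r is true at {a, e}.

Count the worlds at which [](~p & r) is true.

a: successors {e, h}; ~p & r there: e:T, h:F. ✗
e: no successors, so [](~p & r) holds vacuously. ✓
h: no successors, so [](~p & r) holds vacuously. ✓
Satisfying worlds: {e, h}.

2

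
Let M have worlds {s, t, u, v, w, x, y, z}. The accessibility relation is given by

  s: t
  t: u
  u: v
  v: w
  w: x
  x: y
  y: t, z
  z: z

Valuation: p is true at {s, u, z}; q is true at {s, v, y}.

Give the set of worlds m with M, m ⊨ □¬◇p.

{t, u, v, w}

s: successors {t}; ¬◇p there: t:F. ✗
t: successors {u}; ¬◇p there: u:T. ✓
u: successors {v}; ¬◇p there: v:T. ✓
v: successors {w}; ¬◇p there: w:T. ✓
w: successors {x}; ¬◇p there: x:T. ✓
x: successors {y}; ¬◇p there: y:F. ✗
y: successors {t, z}; ¬◇p there: t:F, z:F. ✗
z: successors {z}; ¬◇p there: z:F. ✗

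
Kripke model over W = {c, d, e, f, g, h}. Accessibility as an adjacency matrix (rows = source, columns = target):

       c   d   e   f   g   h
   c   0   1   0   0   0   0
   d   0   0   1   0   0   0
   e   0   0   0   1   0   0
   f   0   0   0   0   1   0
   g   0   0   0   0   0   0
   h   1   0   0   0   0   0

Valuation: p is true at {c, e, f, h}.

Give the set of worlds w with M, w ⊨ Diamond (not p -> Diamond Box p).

c: successors {d}; not p -> Diamond Box p there: d:T. ✓
d: successors {e}; not p -> Diamond Box p there: e:T. ✓
e: successors {f}; not p -> Diamond Box p there: f:T. ✓
f: successors {g}; not p -> Diamond Box p there: g:F. ✗
g: no successors, so Diamond (not p -> Diamond Box p) fails. ✗
h: successors {c}; not p -> Diamond Box p there: c:T. ✓

{c, d, e, h}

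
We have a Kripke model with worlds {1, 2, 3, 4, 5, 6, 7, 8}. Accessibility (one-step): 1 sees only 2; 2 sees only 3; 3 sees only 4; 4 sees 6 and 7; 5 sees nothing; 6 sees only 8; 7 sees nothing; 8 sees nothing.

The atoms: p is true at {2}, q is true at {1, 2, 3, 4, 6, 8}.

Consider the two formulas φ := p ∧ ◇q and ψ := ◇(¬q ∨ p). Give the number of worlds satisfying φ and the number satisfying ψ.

For p ∧ ◇q:
1: p is F, ◇q is T. ✗
2: p is T, ◇q is T. ✓
3: p is F, ◇q is T. ✗
4: p is F, ◇q is T. ✗
5: p is F, ◇q is F. ✗
6: p is F, ◇q is T. ✗
7: p is F, ◇q is F. ✗
8: p is F, ◇q is F. ✗
— 1 world.
For ◇(¬q ∨ p):
1: successors {2}; ¬q ∨ p there: 2:T. ✓
2: successors {3}; ¬q ∨ p there: 3:F. ✗
3: successors {4}; ¬q ∨ p there: 4:F. ✗
4: successors {6, 7}; ¬q ∨ p there: 6:F, 7:T. ✓
5: no successors, so ◇(¬q ∨ p) fails. ✗
6: successors {8}; ¬q ∨ p there: 8:F. ✗
7: no successors, so ◇(¬q ∨ p) fails. ✗
8: no successors, so ◇(¬q ∨ p) fails. ✗
— 2 worlds.

1 and 2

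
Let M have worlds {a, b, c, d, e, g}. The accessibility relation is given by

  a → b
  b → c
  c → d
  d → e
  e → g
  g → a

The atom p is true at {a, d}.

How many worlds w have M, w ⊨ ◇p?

2

a: successors {b}; p there: b:F. ✗
b: successors {c}; p there: c:F. ✗
c: successors {d}; p there: d:T. ✓
d: successors {e}; p there: e:F. ✗
e: successors {g}; p there: g:F. ✗
g: successors {a}; p there: a:T. ✓
Satisfying worlds: {c, g}.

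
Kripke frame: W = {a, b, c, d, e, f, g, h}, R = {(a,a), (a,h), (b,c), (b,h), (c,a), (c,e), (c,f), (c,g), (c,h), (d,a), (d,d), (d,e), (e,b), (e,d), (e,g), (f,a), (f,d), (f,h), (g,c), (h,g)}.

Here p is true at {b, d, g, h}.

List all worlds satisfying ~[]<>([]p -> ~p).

∅

a: []<>([]p -> ~p) is T. ✗
b: []<>([]p -> ~p) is T. ✗
c: []<>([]p -> ~p) is T. ✗
d: []<>([]p -> ~p) is T. ✗
e: []<>([]p -> ~p) is T. ✗
f: []<>([]p -> ~p) is T. ✗
g: []<>([]p -> ~p) is T. ✗
h: []<>([]p -> ~p) is T. ✗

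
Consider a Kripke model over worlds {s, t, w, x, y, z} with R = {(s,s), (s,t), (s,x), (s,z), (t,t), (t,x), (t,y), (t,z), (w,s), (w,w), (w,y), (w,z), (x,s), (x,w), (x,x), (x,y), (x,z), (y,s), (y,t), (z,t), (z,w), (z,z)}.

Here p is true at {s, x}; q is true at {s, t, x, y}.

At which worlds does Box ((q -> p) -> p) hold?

{y}

s: successors {s, t, x, z}; (q -> p) -> p there: s:T, t:T, x:T, z:F. ✗
t: successors {t, x, y, z}; (q -> p) -> p there: t:T, x:T, y:T, z:F. ✗
w: successors {s, w, y, z}; (q -> p) -> p there: s:T, w:F, y:T, z:F. ✗
x: successors {s, w, x, y, z}; (q -> p) -> p there: s:T, w:F, x:T, y:T, z:F. ✗
y: successors {s, t}; (q -> p) -> p there: s:T, t:T. ✓
z: successors {t, w, z}; (q -> p) -> p there: t:T, w:F, z:F. ✗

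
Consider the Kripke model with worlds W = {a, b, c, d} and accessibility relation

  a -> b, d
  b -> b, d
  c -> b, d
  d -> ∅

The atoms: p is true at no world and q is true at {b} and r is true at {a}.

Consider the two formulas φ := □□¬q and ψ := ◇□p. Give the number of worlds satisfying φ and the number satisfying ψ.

1 and 3

For □□¬q:
a: successors {b, d}; □¬q there: b:F, d:T. ✗
b: successors {b, d}; □¬q there: b:F, d:T. ✗
c: successors {b, d}; □¬q there: b:F, d:T. ✗
d: no successors, so □□¬q holds vacuously. ✓
— 1 world.
For ◇□p:
a: successors {b, d}; □p there: b:F, d:T. ✓
b: successors {b, d}; □p there: b:F, d:T. ✓
c: successors {b, d}; □p there: b:F, d:T. ✓
d: no successors, so ◇□p fails. ✗
— 3 worlds.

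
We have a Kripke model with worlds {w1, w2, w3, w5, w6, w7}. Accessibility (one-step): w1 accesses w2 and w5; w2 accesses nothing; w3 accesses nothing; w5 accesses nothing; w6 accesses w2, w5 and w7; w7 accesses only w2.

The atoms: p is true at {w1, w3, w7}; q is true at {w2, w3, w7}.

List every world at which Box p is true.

{w2, w3, w5}

w1: successors {w2, w5}; p there: w2:F, w5:F. ✗
w2: no successors, so Box p holds vacuously. ✓
w3: no successors, so Box p holds vacuously. ✓
w5: no successors, so Box p holds vacuously. ✓
w6: successors {w2, w5, w7}; p there: w2:F, w5:F, w7:T. ✗
w7: successors {w2}; p there: w2:F. ✗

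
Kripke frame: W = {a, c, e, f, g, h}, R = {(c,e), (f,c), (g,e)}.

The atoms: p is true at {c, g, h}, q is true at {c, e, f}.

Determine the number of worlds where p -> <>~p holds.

5

a: p is F, <>~p is F. ✓
c: p is T, <>~p is T. ✓
e: p is F, <>~p is F. ✓
f: p is F, <>~p is F. ✓
g: p is T, <>~p is T. ✓
h: p is T, <>~p is F. ✗
Satisfying worlds: {a, c, e, f, g}.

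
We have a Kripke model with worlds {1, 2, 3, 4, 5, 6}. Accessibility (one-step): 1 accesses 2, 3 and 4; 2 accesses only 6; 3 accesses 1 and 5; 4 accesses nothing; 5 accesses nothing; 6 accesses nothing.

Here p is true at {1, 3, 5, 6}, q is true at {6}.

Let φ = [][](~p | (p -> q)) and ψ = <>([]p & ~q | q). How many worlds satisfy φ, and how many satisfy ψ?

4 and 3

For [][](~p | (p -> q)):
1: successors {2, 3, 4}; [](~p | (p -> q)) there: 2:T, 3:F, 4:T. ✗
2: successors {6}; [](~p | (p -> q)) there: 6:T. ✓
3: successors {1, 5}; [](~p | (p -> q)) there: 1:F, 5:T. ✗
4: no successors, so [][](~p | (p -> q)) holds vacuously. ✓
5: no successors, so [][](~p | (p -> q)) holds vacuously. ✓
6: no successors, so [][](~p | (p -> q)) holds vacuously. ✓
— 4 worlds.
For <>([]p & ~q | q):
1: successors {2, 3, 4}; []p & ~q | q there: 2:T, 3:T, 4:T. ✓
2: successors {6}; []p & ~q | q there: 6:T. ✓
3: successors {1, 5}; []p & ~q | q there: 1:F, 5:T. ✓
4: no successors, so <>([]p & ~q | q) fails. ✗
5: no successors, so <>([]p & ~q | q) fails. ✗
6: no successors, so <>([]p & ~q | q) fails. ✗
— 3 worlds.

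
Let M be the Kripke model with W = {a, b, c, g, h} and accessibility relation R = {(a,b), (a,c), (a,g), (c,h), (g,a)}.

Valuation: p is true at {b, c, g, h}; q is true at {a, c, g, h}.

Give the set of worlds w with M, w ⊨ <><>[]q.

{a, g}

a: successors {b, c, g}; <>[]q there: b:F, c:T, g:F. ✓
b: no successors, so <><>[]q fails. ✗
c: successors {h}; <>[]q there: h:F. ✗
g: successors {a}; <>[]q there: a:T. ✓
h: no successors, so <><>[]q fails. ✗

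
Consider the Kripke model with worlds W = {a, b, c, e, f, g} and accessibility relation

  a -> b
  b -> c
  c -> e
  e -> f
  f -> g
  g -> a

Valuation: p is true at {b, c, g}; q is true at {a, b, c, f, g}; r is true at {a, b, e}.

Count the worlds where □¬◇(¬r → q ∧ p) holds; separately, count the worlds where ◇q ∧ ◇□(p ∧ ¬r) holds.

1 and 2

For □¬◇(¬r → q ∧ p):
a: successors {b}; ¬◇(¬r → q ∧ p) there: b:F. ✗
b: successors {c}; ¬◇(¬r → q ∧ p) there: c:F. ✗
c: successors {e}; ¬◇(¬r → q ∧ p) there: e:T. ✓
e: successors {f}; ¬◇(¬r → q ∧ p) there: f:F. ✗
f: successors {g}; ¬◇(¬r → q ∧ p) there: g:F. ✗
g: successors {a}; ¬◇(¬r → q ∧ p) there: a:F. ✗
— 1 world.
For ◇q ∧ ◇□(p ∧ ¬r):
a: ◇q is T, ◇□(p ∧ ¬r) is T. ✓
b: ◇q is T, ◇□(p ∧ ¬r) is F. ✗
c: ◇q is F, ◇□(p ∧ ¬r) is F. ✗
e: ◇q is T, ◇□(p ∧ ¬r) is T. ✓
f: ◇q is T, ◇□(p ∧ ¬r) is F. ✗
g: ◇q is T, ◇□(p ∧ ¬r) is F. ✗
— 2 worlds.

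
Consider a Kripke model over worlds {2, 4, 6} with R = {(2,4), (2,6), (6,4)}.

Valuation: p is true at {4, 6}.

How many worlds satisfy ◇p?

2: successors {4, 6}; p there: 4:T, 6:T. ✓
4: no successors, so ◇p fails. ✗
6: successors {4}; p there: 4:T. ✓
Satisfying worlds: {2, 6}.

2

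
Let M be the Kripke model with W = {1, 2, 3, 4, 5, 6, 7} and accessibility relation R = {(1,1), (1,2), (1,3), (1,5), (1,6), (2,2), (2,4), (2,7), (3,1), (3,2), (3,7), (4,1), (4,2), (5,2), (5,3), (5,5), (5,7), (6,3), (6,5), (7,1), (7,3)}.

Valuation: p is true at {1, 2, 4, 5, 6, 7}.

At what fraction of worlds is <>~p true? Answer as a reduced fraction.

1: successors {1, 2, 3, 5, 6}; ~p there: 1:F, 2:F, 3:T, 5:F, 6:F. ✓
2: successors {2, 4, 7}; ~p there: 2:F, 4:F, 7:F. ✗
3: successors {1, 2, 7}; ~p there: 1:F, 2:F, 7:F. ✗
4: successors {1, 2}; ~p there: 1:F, 2:F. ✗
5: successors {2, 3, 5, 7}; ~p there: 2:F, 3:T, 5:F, 7:F. ✓
6: successors {3, 5}; ~p there: 3:T, 5:F. ✓
7: successors {1, 3}; ~p there: 1:F, 3:T. ✓
That's 4 of 7 worlds, so 4/7.

4/7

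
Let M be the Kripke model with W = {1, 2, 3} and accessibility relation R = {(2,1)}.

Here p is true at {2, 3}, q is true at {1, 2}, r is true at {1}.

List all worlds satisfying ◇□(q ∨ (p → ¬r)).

1: no successors, so ◇□(q ∨ (p → ¬r)) fails. ✗
2: successors {1}; □(q ∨ (p → ¬r)) there: 1:T. ✓
3: no successors, so ◇□(q ∨ (p → ¬r)) fails. ✗

{2}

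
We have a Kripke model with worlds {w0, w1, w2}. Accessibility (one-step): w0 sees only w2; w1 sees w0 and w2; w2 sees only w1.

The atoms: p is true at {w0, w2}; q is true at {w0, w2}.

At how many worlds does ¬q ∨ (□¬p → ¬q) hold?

w0: ¬q is F, □¬p → ¬q is T. ✓
w1: ¬q is T, □¬p → ¬q is T. ✓
w2: ¬q is F, □¬p → ¬q is F. ✗
Satisfying worlds: {w0, w1}.

2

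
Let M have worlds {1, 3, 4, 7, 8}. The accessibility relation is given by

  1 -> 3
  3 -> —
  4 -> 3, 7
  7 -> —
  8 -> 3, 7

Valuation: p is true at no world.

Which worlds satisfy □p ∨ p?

{3, 7}

1: □p is F, p is F. ✗
3: □p is T, p is F. ✓
4: □p is F, p is F. ✗
7: □p is T, p is F. ✓
8: □p is F, p is F. ✗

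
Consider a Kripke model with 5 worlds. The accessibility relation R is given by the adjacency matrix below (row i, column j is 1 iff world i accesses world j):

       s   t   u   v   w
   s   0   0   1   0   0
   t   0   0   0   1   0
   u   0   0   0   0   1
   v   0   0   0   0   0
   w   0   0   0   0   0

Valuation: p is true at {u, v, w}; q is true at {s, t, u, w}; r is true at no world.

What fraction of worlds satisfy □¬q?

3/5

s: successors {u}; ¬q there: u:F. ✗
t: successors {v}; ¬q there: v:T. ✓
u: successors {w}; ¬q there: w:F. ✗
v: no successors, so □¬q holds vacuously. ✓
w: no successors, so □¬q holds vacuously. ✓
That's 3 of 5 worlds, so 3/5.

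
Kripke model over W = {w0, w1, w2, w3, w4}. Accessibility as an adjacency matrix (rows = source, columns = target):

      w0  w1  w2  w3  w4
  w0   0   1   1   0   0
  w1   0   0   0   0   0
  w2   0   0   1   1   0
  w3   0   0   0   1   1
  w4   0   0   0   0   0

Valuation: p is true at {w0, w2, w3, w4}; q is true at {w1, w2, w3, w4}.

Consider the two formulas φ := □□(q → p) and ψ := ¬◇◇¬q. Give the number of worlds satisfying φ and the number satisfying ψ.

For □□(q → p):
w0: successors {w1, w2}; □(q → p) there: w1:T, w2:T. ✓
w1: no successors, so □□(q → p) holds vacuously. ✓
w2: successors {w2, w3}; □(q → p) there: w2:T, w3:T. ✓
w3: successors {w3, w4}; □(q → p) there: w3:T, w4:T. ✓
w4: no successors, so □□(q → p) holds vacuously. ✓
— 5 worlds.
For ¬◇◇¬q:
w0: ◇◇¬q is F. ✓
w1: ◇◇¬q is F. ✓
w2: ◇◇¬q is F. ✓
w3: ◇◇¬q is F. ✓
w4: ◇◇¬q is F. ✓
— 5 worlds.

5 and 5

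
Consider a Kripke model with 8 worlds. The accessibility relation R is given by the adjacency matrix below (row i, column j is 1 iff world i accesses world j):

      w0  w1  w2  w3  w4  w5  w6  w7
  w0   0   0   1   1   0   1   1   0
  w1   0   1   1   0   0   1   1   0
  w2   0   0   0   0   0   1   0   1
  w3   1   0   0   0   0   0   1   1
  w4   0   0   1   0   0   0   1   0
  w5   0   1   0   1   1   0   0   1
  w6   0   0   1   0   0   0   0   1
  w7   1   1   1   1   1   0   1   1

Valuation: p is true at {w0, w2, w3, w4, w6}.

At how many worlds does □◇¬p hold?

w0: successors {w2, w3, w5, w6}; ◇¬p there: w2:T, w3:T, w5:T, w6:T. ✓
w1: successors {w1, w2, w5, w6}; ◇¬p there: w1:T, w2:T, w5:T, w6:T. ✓
w2: successors {w5, w7}; ◇¬p there: w5:T, w7:T. ✓
w3: successors {w0, w6, w7}; ◇¬p there: w0:T, w6:T, w7:T. ✓
w4: successors {w2, w6}; ◇¬p there: w2:T, w6:T. ✓
w5: successors {w1, w3, w4, w7}; ◇¬p there: w1:T, w3:T, w4:F, w7:T. ✗
w6: successors {w2, w7}; ◇¬p there: w2:T, w7:T. ✓
w7: successors {w0, w1, w2, w3, w4, w6, w7}; ◇¬p there: w0:T, w1:T, w2:T, w3:T, w4:F, w6:T, w7:T. ✗
Satisfying worlds: {w0, w1, w2, w3, w4, w6}.

6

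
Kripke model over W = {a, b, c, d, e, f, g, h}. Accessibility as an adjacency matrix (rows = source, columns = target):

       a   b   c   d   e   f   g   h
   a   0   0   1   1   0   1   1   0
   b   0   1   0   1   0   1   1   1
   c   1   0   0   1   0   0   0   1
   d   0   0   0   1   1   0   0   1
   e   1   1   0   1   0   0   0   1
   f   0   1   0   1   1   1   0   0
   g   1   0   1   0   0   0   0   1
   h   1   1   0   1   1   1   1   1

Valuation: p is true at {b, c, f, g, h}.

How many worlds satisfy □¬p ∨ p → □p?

a: □¬p ∨ p is F, □p is F. ✓
b: □¬p ∨ p is T, □p is F. ✗
c: □¬p ∨ p is T, □p is F. ✗
d: □¬p ∨ p is F, □p is F. ✓
e: □¬p ∨ p is F, □p is F. ✓
f: □¬p ∨ p is T, □p is F. ✗
g: □¬p ∨ p is T, □p is F. ✗
h: □¬p ∨ p is T, □p is F. ✗
Satisfying worlds: {a, d, e}.

3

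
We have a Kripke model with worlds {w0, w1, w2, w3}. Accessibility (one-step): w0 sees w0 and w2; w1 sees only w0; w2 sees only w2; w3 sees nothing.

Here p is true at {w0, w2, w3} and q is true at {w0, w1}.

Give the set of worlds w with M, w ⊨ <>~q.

{w0, w2}

w0: successors {w0, w2}; ~q there: w0:F, w2:T. ✓
w1: successors {w0}; ~q there: w0:F. ✗
w2: successors {w2}; ~q there: w2:T. ✓
w3: no successors, so <>~q fails. ✗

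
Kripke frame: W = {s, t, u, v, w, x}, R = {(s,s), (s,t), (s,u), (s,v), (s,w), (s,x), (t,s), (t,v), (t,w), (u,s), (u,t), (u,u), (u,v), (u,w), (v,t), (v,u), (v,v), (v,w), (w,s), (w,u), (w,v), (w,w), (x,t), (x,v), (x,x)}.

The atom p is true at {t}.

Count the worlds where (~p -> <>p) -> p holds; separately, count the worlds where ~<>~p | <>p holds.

2 and 4

For (~p -> <>p) -> p:
s: ~p -> <>p is T, p is F. ✗
t: ~p -> <>p is T, p is T. ✓
u: ~p -> <>p is T, p is F. ✗
v: ~p -> <>p is T, p is F. ✗
w: ~p -> <>p is F, p is F. ✓
x: ~p -> <>p is T, p is F. ✗
— 2 worlds.
For ~<>~p | <>p:
s: ~<>~p is F, <>p is T. ✓
t: ~<>~p is F, <>p is F. ✗
u: ~<>~p is F, <>p is T. ✓
v: ~<>~p is F, <>p is T. ✓
w: ~<>~p is F, <>p is F. ✗
x: ~<>~p is F, <>p is T. ✓
— 4 worlds.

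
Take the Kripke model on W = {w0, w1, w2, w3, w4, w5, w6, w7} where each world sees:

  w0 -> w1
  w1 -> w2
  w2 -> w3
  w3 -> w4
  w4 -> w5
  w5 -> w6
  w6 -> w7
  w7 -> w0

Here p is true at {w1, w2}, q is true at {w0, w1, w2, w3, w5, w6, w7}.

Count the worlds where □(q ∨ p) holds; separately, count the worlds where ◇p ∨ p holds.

For □(q ∨ p):
w0: successors {w1}; q ∨ p there: w1:T. ✓
w1: successors {w2}; q ∨ p there: w2:T. ✓
w2: successors {w3}; q ∨ p there: w3:T. ✓
w3: successors {w4}; q ∨ p there: w4:F. ✗
w4: successors {w5}; q ∨ p there: w5:T. ✓
w5: successors {w6}; q ∨ p there: w6:T. ✓
w6: successors {w7}; q ∨ p there: w7:T. ✓
w7: successors {w0}; q ∨ p there: w0:T. ✓
— 7 worlds.
For ◇p ∨ p:
w0: ◇p is T, p is F. ✓
w1: ◇p is T, p is T. ✓
w2: ◇p is F, p is T. ✓
w3: ◇p is F, p is F. ✗
w4: ◇p is F, p is F. ✗
w5: ◇p is F, p is F. ✗
w6: ◇p is F, p is F. ✗
w7: ◇p is F, p is F. ✗
— 3 worlds.

7 and 3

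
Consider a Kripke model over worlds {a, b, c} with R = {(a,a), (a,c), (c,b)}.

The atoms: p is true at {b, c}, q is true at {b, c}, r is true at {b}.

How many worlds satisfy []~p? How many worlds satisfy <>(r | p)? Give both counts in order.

1 and 2

For []~p:
a: successors {a, c}; ~p there: a:T, c:F. ✗
b: no successors, so []~p holds vacuously. ✓
c: successors {b}; ~p there: b:F. ✗
— 1 world.
For <>(r | p):
a: successors {a, c}; r | p there: a:F, c:T. ✓
b: no successors, so <>(r | p) fails. ✗
c: successors {b}; r | p there: b:T. ✓
— 2 worlds.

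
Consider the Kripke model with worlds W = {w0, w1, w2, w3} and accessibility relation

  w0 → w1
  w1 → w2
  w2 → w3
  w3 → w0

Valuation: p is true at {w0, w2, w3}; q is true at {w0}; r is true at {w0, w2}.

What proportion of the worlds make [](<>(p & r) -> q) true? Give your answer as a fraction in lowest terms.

w0: successors {w1}; <>(p & r) -> q there: w1:F. ✗
w1: successors {w2}; <>(p & r) -> q there: w2:T. ✓
w2: successors {w3}; <>(p & r) -> q there: w3:F. ✗
w3: successors {w0}; <>(p & r) -> q there: w0:T. ✓
That's 2 of 4 worlds, so 2/4 = 1/2.

1/2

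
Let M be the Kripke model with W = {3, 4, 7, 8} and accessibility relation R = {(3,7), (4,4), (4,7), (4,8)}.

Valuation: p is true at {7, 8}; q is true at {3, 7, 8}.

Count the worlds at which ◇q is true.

3: successors {7}; q there: 7:T. ✓
4: successors {4, 7, 8}; q there: 4:F, 7:T, 8:T. ✓
7: no successors, so ◇q fails. ✗
8: no successors, so ◇q fails. ✗
Satisfying worlds: {3, 4}.

2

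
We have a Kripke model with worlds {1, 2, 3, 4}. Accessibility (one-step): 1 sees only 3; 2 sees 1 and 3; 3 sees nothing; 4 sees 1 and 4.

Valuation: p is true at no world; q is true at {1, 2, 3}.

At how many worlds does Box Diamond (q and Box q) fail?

1: successors {3}; Diamond (q and Box q) there: 3:F. ✗
2: successors {1, 3}; Diamond (q and Box q) there: 1:T, 3:F. ✗
3: no successors, so Box Diamond (q and Box q) holds vacuously. ✓
4: successors {1, 4}; Diamond (q and Box q) there: 1:T, 4:T. ✓
Satisfying worlds: {3, 4}.
So Box Diamond (q and Box q) fails at the other 2 worlds.

2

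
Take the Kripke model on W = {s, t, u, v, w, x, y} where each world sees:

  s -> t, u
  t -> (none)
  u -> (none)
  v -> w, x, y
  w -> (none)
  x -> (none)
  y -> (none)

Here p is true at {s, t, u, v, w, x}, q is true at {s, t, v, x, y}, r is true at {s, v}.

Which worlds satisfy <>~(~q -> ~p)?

{s, v}

s: successors {t, u}; ~(~q -> ~p) there: t:F, u:T. ✓
t: no successors, so <>~(~q -> ~p) fails. ✗
u: no successors, so <>~(~q -> ~p) fails. ✗
v: successors {w, x, y}; ~(~q -> ~p) there: w:T, x:F, y:F. ✓
w: no successors, so <>~(~q -> ~p) fails. ✗
x: no successors, so <>~(~q -> ~p) fails. ✗
y: no successors, so <>~(~q -> ~p) fails. ✗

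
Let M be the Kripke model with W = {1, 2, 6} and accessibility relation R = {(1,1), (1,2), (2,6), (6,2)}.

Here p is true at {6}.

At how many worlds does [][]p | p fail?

1: [][]p is F, p is F. ✗
2: [][]p is F, p is F. ✗
6: [][]p is T, p is T. ✓
Satisfying worlds: {6}.
So [][]p | p fails at the other 2 worlds.

2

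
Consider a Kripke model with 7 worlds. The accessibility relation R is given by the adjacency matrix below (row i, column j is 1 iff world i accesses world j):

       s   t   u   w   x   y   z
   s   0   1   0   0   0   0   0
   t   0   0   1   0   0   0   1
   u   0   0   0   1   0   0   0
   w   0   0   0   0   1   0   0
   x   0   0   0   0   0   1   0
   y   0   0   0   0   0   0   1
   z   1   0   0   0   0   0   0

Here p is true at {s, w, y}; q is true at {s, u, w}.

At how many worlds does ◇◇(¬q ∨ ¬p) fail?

s: successors {t}; ◇(¬q ∨ ¬p) there: t:T. ✓
t: successors {u, z}; ◇(¬q ∨ ¬p) there: u:F, z:F. ✗
u: successors {w}; ◇(¬q ∨ ¬p) there: w:T. ✓
w: successors {x}; ◇(¬q ∨ ¬p) there: x:T. ✓
x: successors {y}; ◇(¬q ∨ ¬p) there: y:T. ✓
y: successors {z}; ◇(¬q ∨ ¬p) there: z:F. ✗
z: successors {s}; ◇(¬q ∨ ¬p) there: s:T. ✓
Satisfying worlds: {s, u, w, x, z}.
So ◇◇(¬q ∨ ¬p) fails at the other 2 worlds.

2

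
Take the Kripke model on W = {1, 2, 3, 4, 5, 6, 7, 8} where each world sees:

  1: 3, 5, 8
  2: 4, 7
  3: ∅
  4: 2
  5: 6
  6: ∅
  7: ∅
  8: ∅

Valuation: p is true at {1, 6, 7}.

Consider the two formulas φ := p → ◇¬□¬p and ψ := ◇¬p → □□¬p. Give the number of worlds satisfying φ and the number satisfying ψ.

6 and 6

For p → ◇¬□¬p:
1: p is T, ◇¬□¬p is T. ✓
2: p is F, ◇¬□¬p is F. ✓
3: p is F, ◇¬□¬p is F. ✓
4: p is F, ◇¬□¬p is T. ✓
5: p is F, ◇¬□¬p is F. ✓
6: p is T, ◇¬□¬p is F. ✗
7: p is T, ◇¬□¬p is F. ✗
8: p is F, ◇¬□¬p is F. ✓
— 6 worlds.
For ◇¬p → □□¬p:
1: ◇¬p is T, □□¬p is F. ✗
2: ◇¬p is T, □□¬p is T. ✓
3: ◇¬p is F, □□¬p is T. ✓
4: ◇¬p is T, □□¬p is F. ✗
5: ◇¬p is F, □□¬p is T. ✓
6: ◇¬p is F, □□¬p is T. ✓
7: ◇¬p is F, □□¬p is T. ✓
8: ◇¬p is F, □□¬p is T. ✓
— 6 worlds.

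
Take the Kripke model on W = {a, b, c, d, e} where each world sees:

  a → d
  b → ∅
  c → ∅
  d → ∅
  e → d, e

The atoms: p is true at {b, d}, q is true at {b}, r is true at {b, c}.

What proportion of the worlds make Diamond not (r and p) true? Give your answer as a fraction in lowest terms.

2/5

a: successors {d}; not (r and p) there: d:T. ✓
b: no successors, so Diamond not (r and p) fails. ✗
c: no successors, so Diamond not (r and p) fails. ✗
d: no successors, so Diamond not (r and p) fails. ✗
e: successors {d, e}; not (r and p) there: d:T, e:T. ✓
That's 2 of 5 worlds, so 2/5.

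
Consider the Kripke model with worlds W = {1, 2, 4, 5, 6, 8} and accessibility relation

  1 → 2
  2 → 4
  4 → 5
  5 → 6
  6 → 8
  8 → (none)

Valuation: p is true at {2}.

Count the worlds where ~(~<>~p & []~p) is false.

1

1: ~<>~p & []~p is F. ✓
2: ~<>~p & []~p is F. ✓
4: ~<>~p & []~p is F. ✓
5: ~<>~p & []~p is F. ✓
6: ~<>~p & []~p is F. ✓
8: ~<>~p & []~p is T. ✗
Satisfying worlds: {1, 2, 4, 5, 6}.
So ~(~<>~p & []~p) fails at the other 1 world.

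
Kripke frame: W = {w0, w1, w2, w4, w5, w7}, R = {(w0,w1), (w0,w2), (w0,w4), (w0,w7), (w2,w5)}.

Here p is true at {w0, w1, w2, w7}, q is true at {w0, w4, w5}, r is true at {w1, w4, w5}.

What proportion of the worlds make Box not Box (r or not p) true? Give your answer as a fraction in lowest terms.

2/3

w0: successors {w1, w2, w4, w7}; not Box (r or not p) there: w1:F, w2:F, w4:F, w7:F. ✗
w1: no successors, so Box not Box (r or not p) holds vacuously. ✓
w2: successors {w5}; not Box (r or not p) there: w5:F. ✗
w4: no successors, so Box not Box (r or not p) holds vacuously. ✓
w5: no successors, so Box not Box (r or not p) holds vacuously. ✓
w7: no successors, so Box not Box (r or not p) holds vacuously. ✓
That's 4 of 6 worlds, so 4/6 = 2/3.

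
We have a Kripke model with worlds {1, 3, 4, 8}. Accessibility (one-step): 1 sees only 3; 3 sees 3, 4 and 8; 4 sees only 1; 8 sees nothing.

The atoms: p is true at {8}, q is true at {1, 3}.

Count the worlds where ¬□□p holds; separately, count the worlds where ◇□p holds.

3 and 1

For ¬□□p:
1: □□p is F. ✓
3: □□p is F. ✓
4: □□p is F. ✓
8: □□p is T. ✗
— 3 worlds.
For ◇□p:
1: successors {3}; □p there: 3:F. ✗
3: successors {3, 4, 8}; □p there: 3:F, 4:F, 8:T. ✓
4: successors {1}; □p there: 1:F. ✗
8: no successors, so ◇□p fails. ✗
— 1 world.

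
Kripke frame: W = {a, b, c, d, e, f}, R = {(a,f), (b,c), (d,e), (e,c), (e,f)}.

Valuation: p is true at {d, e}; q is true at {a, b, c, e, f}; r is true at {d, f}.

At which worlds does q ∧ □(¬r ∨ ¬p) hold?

{a, b, c, e, f}

a: q is T, □(¬r ∨ ¬p) is T. ✓
b: q is T, □(¬r ∨ ¬p) is T. ✓
c: q is T, □(¬r ∨ ¬p) is T. ✓
d: q is F, □(¬r ∨ ¬p) is T. ✗
e: q is T, □(¬r ∨ ¬p) is T. ✓
f: q is T, □(¬r ∨ ¬p) is T. ✓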